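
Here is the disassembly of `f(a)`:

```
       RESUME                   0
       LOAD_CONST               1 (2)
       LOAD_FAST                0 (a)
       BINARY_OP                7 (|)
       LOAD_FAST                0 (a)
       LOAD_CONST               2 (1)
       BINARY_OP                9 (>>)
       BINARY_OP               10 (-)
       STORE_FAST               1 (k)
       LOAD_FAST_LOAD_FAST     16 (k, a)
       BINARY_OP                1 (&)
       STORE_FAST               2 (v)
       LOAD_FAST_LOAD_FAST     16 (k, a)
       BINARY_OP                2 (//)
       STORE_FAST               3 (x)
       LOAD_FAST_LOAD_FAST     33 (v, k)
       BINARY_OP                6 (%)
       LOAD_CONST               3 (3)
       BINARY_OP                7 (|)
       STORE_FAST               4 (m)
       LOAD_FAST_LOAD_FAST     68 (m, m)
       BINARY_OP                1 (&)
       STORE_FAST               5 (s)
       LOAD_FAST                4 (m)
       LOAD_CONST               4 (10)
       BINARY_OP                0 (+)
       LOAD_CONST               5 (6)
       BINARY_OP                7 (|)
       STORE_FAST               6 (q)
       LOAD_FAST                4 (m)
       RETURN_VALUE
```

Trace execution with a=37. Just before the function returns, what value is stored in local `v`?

5

LOAD_CONST → push 2. Stack: [2]
LOAD_FAST a → push 37. Stack: [2, 37]
BINARY_OP | → 2 | 37 = 39. Stack: [39]
LOAD_FAST a → push 37. Stack: [39, 37]
LOAD_CONST → push 1. Stack: [39, 37, 1]
BINARY_OP >> → 37 >> 1 = 18. Stack: [39, 18]
BINARY_OP - → 39 - 18 = 21. Stack: [21]
STORE_FAST k → k=21. Stack: []
LOAD_FAST_LOAD_FAST k,a → push 21,37. Stack: [21, 37]
BINARY_OP & → 21 & 37 = 5. Stack: [5]
STORE_FAST v → v=5. Stack: []
LOAD_FAST_LOAD_FAST k,a → push 21,37. Stack: [21, 37]
BINARY_OP // → 21 // 37 = 0. Stack: [0]
STORE_FAST x → x=0. Stack: []
LOAD_FAST_LOAD_FAST v,k → push 5,21. Stack: [5, 21]
BINARY_OP % → 5 % 21 = 5. Stack: [5]
LOAD_CONST → push 3. Stack: [5, 3]
BINARY_OP | → 5 | 3 = 7. Stack: [7]
STORE_FAST m → m=7. Stack: []
LOAD_FAST_LOAD_FAST m,m → push 7,7. Stack: [7, 7]
BINARY_OP & → 7 & 7 = 7. Stack: [7]
STORE_FAST s → s=7. Stack: []
LOAD_FAST m → push 7. Stack: [7]
LOAD_CONST → push 10. Stack: [7, 10]
BINARY_OP + → 7 + 10 = 17. Stack: [17]
LOAD_CONST → push 6. Stack: [17, 6]
BINARY_OP | → 17 | 6 = 23. Stack: [23]
STORE_FAST q → q=23. Stack: []
LOAD_FAST m → push 7. Stack: [7]
RETURN_VALUE → return 7.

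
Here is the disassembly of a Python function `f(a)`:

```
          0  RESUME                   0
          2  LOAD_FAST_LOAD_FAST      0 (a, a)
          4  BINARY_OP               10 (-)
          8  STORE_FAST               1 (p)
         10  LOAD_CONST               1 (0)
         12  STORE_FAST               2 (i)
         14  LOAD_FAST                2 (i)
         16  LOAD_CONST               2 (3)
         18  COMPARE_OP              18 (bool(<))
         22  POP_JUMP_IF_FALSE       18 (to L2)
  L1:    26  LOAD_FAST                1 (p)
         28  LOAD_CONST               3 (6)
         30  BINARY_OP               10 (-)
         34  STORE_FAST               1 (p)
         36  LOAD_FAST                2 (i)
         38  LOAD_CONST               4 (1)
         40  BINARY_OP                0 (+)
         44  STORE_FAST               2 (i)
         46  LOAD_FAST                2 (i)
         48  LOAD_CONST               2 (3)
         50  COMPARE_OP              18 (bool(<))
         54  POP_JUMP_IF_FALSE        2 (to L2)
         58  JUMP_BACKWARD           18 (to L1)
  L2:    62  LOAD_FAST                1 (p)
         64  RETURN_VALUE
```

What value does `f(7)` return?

-18

LOAD_FAST_LOAD_FAST a,a → push 7,7. Stack: [7, 7]
BINARY_OP - → 7 - 7 = 0. Stack: [0]
STORE_FAST p → p=0. Stack: []
LOAD_CONST → push 0. Stack: [0]
STORE_FAST i → i=0. Stack: []
LOAD_FAST i → push 0. Stack: [0]
LOAD_CONST → push 3. Stack: [0, 3]
COMPARE_OP bool(<) → 0 vs 3 = True. Stack: [True]
POP_JUMP_IF_FALSE → pop True; no jump. Stack: []
LOAD_FAST p → push 0. Stack: [0]
LOAD_CONST → push 6. Stack: [0, 6]
BINARY_OP - → 0 - 6 = -6. Stack: [-6]
STORE_FAST p → p=-6. Stack: []
LOAD_FAST i → push 0. Stack: [0]
LOAD_CONST → push 1. Stack: [0, 1]
BINARY_OP + → 0 + 1 = 1. Stack: [1]
STORE_FAST i → i=1. Stack: []
LOAD_FAST i → push 1. Stack: [1]
LOAD_CONST → push 3. Stack: [1, 3]
COMPARE_OP bool(<) → 1 vs 3 = True. Stack: [True]
POP_JUMP_IF_FALSE → pop True; no jump. Stack: []
LOAD_FAST p → push -6. Stack: [-6]
LOAD_CONST → push 6. Stack: [-6, 6]
BINARY_OP - → -6 - 6 = -12. Stack: [-12]
STORE_FAST p → p=-12. Stack: []
LOAD_FAST i → push 1. Stack: [1]
LOAD_CONST → push 1. Stack: [1, 1]
BINARY_OP + → 1 + 1 = 2. Stack: [2]
STORE_FAST i → i=2. Stack: []
LOAD_FAST i → push 2. Stack: [2]
LOAD_CONST → push 3. Stack: [2, 3]
COMPARE_OP bool(<) → 2 vs 3 = True. Stack: [True]
POP_JUMP_IF_FALSE → pop True; no jump. Stack: []
LOAD_FAST p → push -12. Stack: [-12]
LOAD_CONST → push 6. Stack: [-12, 6]
BINARY_OP - → -12 - 6 = -18. Stack: [-18]
STORE_FAST p → p=-18. Stack: []
LOAD_FAST i → push 2. Stack: [2]
LOAD_CONST → push 1. Stack: [2, 1]
BINARY_OP + → 2 + 1 = 3. Stack: [3]
STORE_FAST i → i=3. Stack: []
LOAD_FAST i → push 3. Stack: [3]
LOAD_CONST → push 3. Stack: [3, 3]
COMPARE_OP bool(<) → 3 vs 3 = False. Stack: [False]
POP_JUMP_IF_FALSE → pop False; jump. Stack: []
LOAD_FAST p → push -18. Stack: [-18]
RETURN_VALUE → return -18.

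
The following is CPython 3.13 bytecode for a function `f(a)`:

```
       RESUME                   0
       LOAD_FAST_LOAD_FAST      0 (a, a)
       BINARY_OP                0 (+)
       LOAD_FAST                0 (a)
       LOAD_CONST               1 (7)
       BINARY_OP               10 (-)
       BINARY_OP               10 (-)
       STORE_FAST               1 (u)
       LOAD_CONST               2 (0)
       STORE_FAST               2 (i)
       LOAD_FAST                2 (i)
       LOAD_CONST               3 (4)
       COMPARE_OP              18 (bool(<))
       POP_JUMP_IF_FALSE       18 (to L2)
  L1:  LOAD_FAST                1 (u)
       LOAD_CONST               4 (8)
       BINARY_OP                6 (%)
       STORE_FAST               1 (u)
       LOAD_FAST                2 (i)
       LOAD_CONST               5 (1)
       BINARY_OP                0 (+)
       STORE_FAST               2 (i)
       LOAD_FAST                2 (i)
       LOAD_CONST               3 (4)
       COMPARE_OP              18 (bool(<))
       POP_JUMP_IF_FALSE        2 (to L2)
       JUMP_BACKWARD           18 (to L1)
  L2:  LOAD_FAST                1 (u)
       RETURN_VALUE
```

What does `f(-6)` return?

LOAD_FAST_LOAD_FAST a,a → push -6,-6. Stack: [-6, -6]
BINARY_OP + → -6 + -6 = -12. Stack: [-12]
LOAD_FAST a → push -6. Stack: [-12, -6]
LOAD_CONST → push 7. Stack: [-12, -6, 7]
BINARY_OP - → -6 - 7 = -13. Stack: [-12, -13]
BINARY_OP - → -12 - -13 = 1. Stack: [1]
STORE_FAST u → u=1. Stack: []
LOAD_CONST → push 0. Stack: [0]
STORE_FAST i → i=0. Stack: []
LOAD_FAST i → push 0. Stack: [0]
LOAD_CONST → push 4. Stack: [0, 4]
COMPARE_OP bool(<) → 0 vs 4 = True. Stack: [True]
POP_JUMP_IF_FALSE → pop True; no jump. Stack: []
LOAD_FAST u → push 1. Stack: [1]
LOAD_CONST → push 8. Stack: [1, 8]
BINARY_OP % → 1 % 8 = 1. Stack: [1]
STORE_FAST u → u=1. Stack: []
LOAD_FAST i → push 0. Stack: [0]
LOAD_CONST → push 1. Stack: [0, 1]
BINARY_OP + → 0 + 1 = 1. Stack: [1]
STORE_FAST i → i=1. Stack: []
LOAD_FAST i → push 1. Stack: [1]
LOAD_CONST → push 4. Stack: [1, 4]
COMPARE_OP bool(<) → 1 vs 4 = True. Stack: [True]
POP_JUMP_IF_FALSE → pop True; no jump. Stack: []
LOAD_FAST u → push 1. Stack: [1]
LOAD_CONST → push 8. Stack: [1, 8]
BINARY_OP % → 1 % 8 = 1. Stack: [1]
STORE_FAST u → u=1. Stack: []
LOAD_FAST i → push 1. Stack: [1]
LOAD_CONST → push 1. Stack: [1, 1]
BINARY_OP + → 1 + 1 = 2. Stack: [2]
STORE_FAST i → i=2. Stack: []
LOAD_FAST i → push 2. Stack: [2]
LOAD_CONST → push 4. Stack: [2, 4]
COMPARE_OP bool(<) → 2 vs 4 = True. Stack: [True]
POP_JUMP_IF_FALSE → pop True; no jump. Stack: []
LOAD_FAST u → push 1. Stack: [1]
LOAD_CONST → push 8. Stack: [1, 8]
BINARY_OP % → 1 % 8 = 1. Stack: [1]
STORE_FAST u → u=1. Stack: []
LOAD_FAST i → push 2. Stack: [2]
LOAD_CONST → push 1. Stack: [2, 1]
BINARY_OP + → 2 + 1 = 3. Stack: [3]
STORE_FAST i → i=3. Stack: []
LOAD_FAST i → push 3. Stack: [3]
LOAD_CONST → push 4. Stack: [3, 4]
COMPARE_OP bool(<) → 3 vs 4 = True. Stack: [True]
POP_JUMP_IF_FALSE → pop True; no jump. Stack: []
LOAD_FAST u → push 1. Stack: [1]
LOAD_CONST → push 8. Stack: [1, 8]
BINARY_OP % → 1 % 8 = 1. Stack: [1]
STORE_FAST u → u=1. Stack: []
LOAD_FAST i → push 3. Stack: [3]
LOAD_CONST → push 1. Stack: [3, 1]
BINARY_OP + → 3 + 1 = 4. Stack: [4]
STORE_FAST i → i=4. Stack: []
LOAD_FAST i → push 4. Stack: [4]
LOAD_CONST → push 4. Stack: [4, 4]
COMPARE_OP bool(<) → 4 vs 4 = False. Stack: [False]
POP_JUMP_IF_FALSE → pop False; jump. Stack: []
LOAD_FAST u → push 1. Stack: [1]
RETURN_VALUE → return 1.

1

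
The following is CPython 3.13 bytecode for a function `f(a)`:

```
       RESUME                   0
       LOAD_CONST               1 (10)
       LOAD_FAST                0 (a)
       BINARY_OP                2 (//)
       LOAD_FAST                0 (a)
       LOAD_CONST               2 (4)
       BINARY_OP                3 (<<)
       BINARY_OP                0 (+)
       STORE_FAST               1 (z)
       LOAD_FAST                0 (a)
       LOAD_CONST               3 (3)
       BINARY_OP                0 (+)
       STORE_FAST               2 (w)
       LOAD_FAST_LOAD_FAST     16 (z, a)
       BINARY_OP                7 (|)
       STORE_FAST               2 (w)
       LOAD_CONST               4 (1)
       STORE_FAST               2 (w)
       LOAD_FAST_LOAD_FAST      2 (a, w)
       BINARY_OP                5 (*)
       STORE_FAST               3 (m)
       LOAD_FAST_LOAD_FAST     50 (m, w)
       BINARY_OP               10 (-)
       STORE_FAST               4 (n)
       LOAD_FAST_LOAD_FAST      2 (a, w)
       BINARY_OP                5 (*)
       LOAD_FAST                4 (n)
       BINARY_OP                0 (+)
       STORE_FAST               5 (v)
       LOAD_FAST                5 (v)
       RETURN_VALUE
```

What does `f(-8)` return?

LOAD_CONST → push 10. Stack: [10]
LOAD_FAST a → push -8. Stack: [10, -8]
BINARY_OP // → 10 // -8 = -2. Stack: [-2]
LOAD_FAST a → push -8. Stack: [-2, -8]
LOAD_CONST → push 4. Stack: [-2, -8, 4]
BINARY_OP << → -8 << 4 = -128. Stack: [-2, -128]
BINARY_OP + → -2 + -128 = -130. Stack: [-130]
STORE_FAST z → z=-130. Stack: []
LOAD_FAST a → push -8. Stack: [-8]
LOAD_CONST → push 3. Stack: [-8, 3]
BINARY_OP + → -8 + 3 = -5. Stack: [-5]
STORE_FAST w → w=-5. Stack: []
LOAD_FAST_LOAD_FAST z,a → push -130,-8. Stack: [-130, -8]
BINARY_OP | → -130 | -8 = -2. Stack: [-2]
STORE_FAST w → w=-2. Stack: []
LOAD_CONST → push 1. Stack: [1]
STORE_FAST w → w=1. Stack: []
LOAD_FAST_LOAD_FAST a,w → push -8,1. Stack: [-8, 1]
BINARY_OP * → -8 * 1 = -8. Stack: [-8]
STORE_FAST m → m=-8. Stack: []
LOAD_FAST_LOAD_FAST m,w → push -8,1. Stack: [-8, 1]
BINARY_OP - → -8 - 1 = -9. Stack: [-9]
STORE_FAST n → n=-9. Stack: []
LOAD_FAST_LOAD_FAST a,w → push -8,1. Stack: [-8, 1]
BINARY_OP * → -8 * 1 = -8. Stack: [-8]
LOAD_FAST n → push -9. Stack: [-8, -9]
BINARY_OP + → -8 + -9 = -17. Stack: [-17]
STORE_FAST v → v=-17. Stack: []
LOAD_FAST v → push -17. Stack: [-17]
RETURN_VALUE → return -17.

-17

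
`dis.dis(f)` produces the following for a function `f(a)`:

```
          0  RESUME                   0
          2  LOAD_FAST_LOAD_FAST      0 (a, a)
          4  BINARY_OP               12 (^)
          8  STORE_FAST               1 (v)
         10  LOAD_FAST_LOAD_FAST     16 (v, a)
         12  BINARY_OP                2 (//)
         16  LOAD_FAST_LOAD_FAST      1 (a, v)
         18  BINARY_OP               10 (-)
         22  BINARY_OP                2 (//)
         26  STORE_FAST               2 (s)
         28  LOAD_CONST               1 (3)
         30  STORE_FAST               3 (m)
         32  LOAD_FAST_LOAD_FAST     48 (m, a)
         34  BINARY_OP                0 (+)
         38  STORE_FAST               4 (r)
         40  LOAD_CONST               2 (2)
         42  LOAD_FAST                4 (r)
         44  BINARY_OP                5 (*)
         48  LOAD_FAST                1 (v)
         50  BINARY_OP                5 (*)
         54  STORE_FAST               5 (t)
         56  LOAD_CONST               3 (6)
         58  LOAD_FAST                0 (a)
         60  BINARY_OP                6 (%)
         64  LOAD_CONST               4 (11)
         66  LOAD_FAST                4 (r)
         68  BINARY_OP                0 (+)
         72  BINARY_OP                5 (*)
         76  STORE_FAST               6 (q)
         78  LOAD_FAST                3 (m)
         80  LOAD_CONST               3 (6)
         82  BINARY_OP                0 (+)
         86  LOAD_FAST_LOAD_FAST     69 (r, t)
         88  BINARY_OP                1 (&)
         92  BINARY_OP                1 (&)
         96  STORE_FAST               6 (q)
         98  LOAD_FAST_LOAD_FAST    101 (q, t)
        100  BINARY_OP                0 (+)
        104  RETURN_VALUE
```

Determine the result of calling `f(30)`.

0

LOAD_FAST_LOAD_FAST a,a → push 30,30. Stack: [30, 30]
BINARY_OP ^ → 30 ^ 30 = 0. Stack: [0]
STORE_FAST v → v=0. Stack: []
LOAD_FAST_LOAD_FAST v,a → push 0,30. Stack: [0, 30]
BINARY_OP // → 0 // 30 = 0. Stack: [0]
LOAD_FAST_LOAD_FAST a,v → push 30,0. Stack: [0, 30, 0]
BINARY_OP - → 30 - 0 = 30. Stack: [0, 30]
BINARY_OP // → 0 // 30 = 0. Stack: [0]
STORE_FAST s → s=0. Stack: []
LOAD_CONST → push 3. Stack: [3]
STORE_FAST m → m=3. Stack: []
LOAD_FAST_LOAD_FAST m,a → push 3,30. Stack: [3, 30]
BINARY_OP + → 3 + 30 = 33. Stack: [33]
STORE_FAST r → r=33. Stack: []
LOAD_CONST → push 2. Stack: [2]
LOAD_FAST r → push 33. Stack: [2, 33]
BINARY_OP * → 2 * 33 = 66. Stack: [66]
LOAD_FAST v → push 0. Stack: [66, 0]
BINARY_OP * → 66 * 0 = 0. Stack: [0]
STORE_FAST t → t=0. Stack: []
LOAD_CONST → push 6. Stack: [6]
LOAD_FAST a → push 30. Stack: [6, 30]
BINARY_OP % → 6 % 30 = 6. Stack: [6]
LOAD_CONST → push 11. Stack: [6, 11]
LOAD_FAST r → push 33. Stack: [6, 11, 33]
BINARY_OP + → 11 + 33 = 44. Stack: [6, 44]
BINARY_OP * → 6 * 44 = 264. Stack: [264]
STORE_FAST q → q=264. Stack: []
LOAD_FAST m → push 3. Stack: [3]
LOAD_CONST → push 6. Stack: [3, 6]
BINARY_OP + → 3 + 6 = 9. Stack: [9]
LOAD_FAST_LOAD_FAST r,t → push 33,0. Stack: [9, 33, 0]
BINARY_OP & → 33 & 0 = 0. Stack: [9, 0]
BINARY_OP & → 9 & 0 = 0. Stack: [0]
STORE_FAST q → q=0. Stack: []
LOAD_FAST_LOAD_FAST q,t → push 0,0. Stack: [0, 0]
BINARY_OP + → 0 + 0 = 0. Stack: [0]
RETURN_VALUE → return 0.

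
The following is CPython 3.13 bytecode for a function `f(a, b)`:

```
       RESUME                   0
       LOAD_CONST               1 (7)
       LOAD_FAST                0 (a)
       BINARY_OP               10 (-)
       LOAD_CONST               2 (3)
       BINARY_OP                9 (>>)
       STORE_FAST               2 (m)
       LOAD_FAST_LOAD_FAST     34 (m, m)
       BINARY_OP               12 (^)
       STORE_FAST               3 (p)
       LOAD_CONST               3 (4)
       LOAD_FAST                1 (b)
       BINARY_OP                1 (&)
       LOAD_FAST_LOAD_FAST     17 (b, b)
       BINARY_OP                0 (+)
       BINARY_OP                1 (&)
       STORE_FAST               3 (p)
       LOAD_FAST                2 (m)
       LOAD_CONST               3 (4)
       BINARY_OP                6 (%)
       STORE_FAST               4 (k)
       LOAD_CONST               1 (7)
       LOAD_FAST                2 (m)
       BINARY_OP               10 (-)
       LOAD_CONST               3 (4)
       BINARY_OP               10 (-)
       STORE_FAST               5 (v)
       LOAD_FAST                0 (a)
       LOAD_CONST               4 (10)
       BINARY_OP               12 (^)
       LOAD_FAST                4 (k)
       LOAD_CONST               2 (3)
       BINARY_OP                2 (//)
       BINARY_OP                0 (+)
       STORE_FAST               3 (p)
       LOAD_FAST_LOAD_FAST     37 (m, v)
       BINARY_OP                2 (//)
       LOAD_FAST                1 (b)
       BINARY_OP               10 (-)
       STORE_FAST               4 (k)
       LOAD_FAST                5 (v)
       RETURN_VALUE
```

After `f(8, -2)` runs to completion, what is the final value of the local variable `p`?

LOAD_CONST → push 7. Stack: [7]
LOAD_FAST a → push 8. Stack: [7, 8]
BINARY_OP - → 7 - 8 = -1. Stack: [-1]
LOAD_CONST → push 3. Stack: [-1, 3]
BINARY_OP >> → -1 >> 3 = -1. Stack: [-1]
STORE_FAST m → m=-1. Stack: []
LOAD_FAST_LOAD_FAST m,m → push -1,-1. Stack: [-1, -1]
BINARY_OP ^ → -1 ^ -1 = 0. Stack: [0]
STORE_FAST p → p=0. Stack: []
LOAD_CONST → push 4. Stack: [4]
LOAD_FAST b → push -2. Stack: [4, -2]
BINARY_OP & → 4 & -2 = 4. Stack: [4]
LOAD_FAST_LOAD_FAST b,b → push -2,-2. Stack: [4, -2, -2]
BINARY_OP + → -2 + -2 = -4. Stack: [4, -4]
BINARY_OP & → 4 & -4 = 4. Stack: [4]
STORE_FAST p → p=4. Stack: []
LOAD_FAST m → push -1. Stack: [-1]
LOAD_CONST → push 4. Stack: [-1, 4]
BINARY_OP % → -1 % 4 = 3. Stack: [3]
STORE_FAST k → k=3. Stack: []
LOAD_CONST → push 7. Stack: [7]
LOAD_FAST m → push -1. Stack: [7, -1]
BINARY_OP - → 7 - -1 = 8. Stack: [8]
LOAD_CONST → push 4. Stack: [8, 4]
BINARY_OP - → 8 - 4 = 4. Stack: [4]
STORE_FAST v → v=4. Stack: []
LOAD_FAST a → push 8. Stack: [8]
LOAD_CONST → push 10. Stack: [8, 10]
BINARY_OP ^ → 8 ^ 10 = 2. Stack: [2]
LOAD_FAST k → push 3. Stack: [2, 3]
LOAD_CONST → push 3. Stack: [2, 3, 3]
BINARY_OP // → 3 // 3 = 1. Stack: [2, 1]
BINARY_OP + → 2 + 1 = 3. Stack: [3]
STORE_FAST p → p=3. Stack: []
LOAD_FAST_LOAD_FAST m,v → push -1,4. Stack: [-1, 4]
BINARY_OP // → -1 // 4 = -1. Stack: [-1]
LOAD_FAST b → push -2. Stack: [-1, -2]
BINARY_OP - → -1 - -2 = 1. Stack: [1]
STORE_FAST k → k=1. Stack: []
LOAD_FAST v → push 4. Stack: [4]
RETURN_VALUE → return 4.

3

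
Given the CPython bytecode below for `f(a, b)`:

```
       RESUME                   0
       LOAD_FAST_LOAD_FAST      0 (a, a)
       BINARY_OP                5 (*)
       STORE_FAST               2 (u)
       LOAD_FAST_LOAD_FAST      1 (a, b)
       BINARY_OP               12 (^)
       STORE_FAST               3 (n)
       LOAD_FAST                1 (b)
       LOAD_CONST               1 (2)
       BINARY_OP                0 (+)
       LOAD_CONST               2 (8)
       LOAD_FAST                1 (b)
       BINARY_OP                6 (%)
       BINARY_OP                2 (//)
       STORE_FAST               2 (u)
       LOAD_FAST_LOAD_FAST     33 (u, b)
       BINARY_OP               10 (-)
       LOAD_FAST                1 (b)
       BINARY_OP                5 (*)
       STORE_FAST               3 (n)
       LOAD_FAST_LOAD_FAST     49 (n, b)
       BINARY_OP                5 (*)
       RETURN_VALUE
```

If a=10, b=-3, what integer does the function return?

LOAD_FAST_LOAD_FAST a,a → push 10,10. Stack: [10, 10]
BINARY_OP * → 10 * 10 = 100. Stack: [100]
STORE_FAST u → u=100. Stack: []
LOAD_FAST_LOAD_FAST a,b → push 10,-3. Stack: [10, -3]
BINARY_OP ^ → 10 ^ -3 = -9. Stack: [-9]
STORE_FAST n → n=-9. Stack: []
LOAD_FAST b → push -3. Stack: [-3]
LOAD_CONST → push 2. Stack: [-3, 2]
BINARY_OP + → -3 + 2 = -1. Stack: [-1]
LOAD_CONST → push 8. Stack: [-1, 8]
LOAD_FAST b → push -3. Stack: [-1, 8, -3]
BINARY_OP % → 8 % -3 = -1. Stack: [-1, -1]
BINARY_OP // → -1 // -1 = 1. Stack: [1]
STORE_FAST u → u=1. Stack: []
LOAD_FAST_LOAD_FAST u,b → push 1,-3. Stack: [1, -3]
BINARY_OP - → 1 - -3 = 4. Stack: [4]
LOAD_FAST b → push -3. Stack: [4, -3]
BINARY_OP * → 4 * -3 = -12. Stack: [-12]
STORE_FAST n → n=-12. Stack: []
LOAD_FAST_LOAD_FAST n,b → push -12,-3. Stack: [-12, -3]
BINARY_OP * → -12 * -3 = 36. Stack: [36]
RETURN_VALUE → return 36.

36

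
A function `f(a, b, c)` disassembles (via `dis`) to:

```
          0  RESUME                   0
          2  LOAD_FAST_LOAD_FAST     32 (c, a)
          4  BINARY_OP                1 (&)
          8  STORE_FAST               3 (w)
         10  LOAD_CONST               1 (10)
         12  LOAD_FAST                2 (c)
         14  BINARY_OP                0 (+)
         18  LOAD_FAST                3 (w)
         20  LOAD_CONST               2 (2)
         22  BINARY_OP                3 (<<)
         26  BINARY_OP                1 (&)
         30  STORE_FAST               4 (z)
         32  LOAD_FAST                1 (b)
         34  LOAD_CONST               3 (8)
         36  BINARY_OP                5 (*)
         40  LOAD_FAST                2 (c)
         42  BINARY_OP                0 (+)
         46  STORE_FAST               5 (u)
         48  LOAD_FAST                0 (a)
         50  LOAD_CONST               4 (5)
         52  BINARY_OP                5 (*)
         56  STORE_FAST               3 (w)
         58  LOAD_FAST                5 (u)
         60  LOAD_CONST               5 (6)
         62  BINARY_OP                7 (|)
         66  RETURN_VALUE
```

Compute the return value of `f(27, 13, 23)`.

LOAD_FAST_LOAD_FAST c,a → push 23,27. Stack: [23, 27]
BINARY_OP & → 23 & 27 = 19. Stack: [19]
STORE_FAST w → w=19. Stack: []
LOAD_CONST → push 10. Stack: [10]
LOAD_FAST c → push 23. Stack: [10, 23]
BINARY_OP + → 10 + 23 = 33. Stack: [33]
LOAD_FAST w → push 19. Stack: [33, 19]
LOAD_CONST → push 2. Stack: [33, 19, 2]
BINARY_OP << → 19 << 2 = 76. Stack: [33, 76]
BINARY_OP & → 33 & 76 = 0. Stack: [0]
STORE_FAST z → z=0. Stack: []
LOAD_FAST b → push 13. Stack: [13]
LOAD_CONST → push 8. Stack: [13, 8]
BINARY_OP * → 13 * 8 = 104. Stack: [104]
LOAD_FAST c → push 23. Stack: [104, 23]
BINARY_OP + → 104 + 23 = 127. Stack: [127]
STORE_FAST u → u=127. Stack: []
LOAD_FAST a → push 27. Stack: [27]
LOAD_CONST → push 5. Stack: [27, 5]
BINARY_OP * → 27 * 5 = 135. Stack: [135]
STORE_FAST w → w=135. Stack: []
LOAD_FAST u → push 127. Stack: [127]
LOAD_CONST → push 6. Stack: [127, 6]
BINARY_OP | → 127 | 6 = 127. Stack: [127]
RETURN_VALUE → return 127.

127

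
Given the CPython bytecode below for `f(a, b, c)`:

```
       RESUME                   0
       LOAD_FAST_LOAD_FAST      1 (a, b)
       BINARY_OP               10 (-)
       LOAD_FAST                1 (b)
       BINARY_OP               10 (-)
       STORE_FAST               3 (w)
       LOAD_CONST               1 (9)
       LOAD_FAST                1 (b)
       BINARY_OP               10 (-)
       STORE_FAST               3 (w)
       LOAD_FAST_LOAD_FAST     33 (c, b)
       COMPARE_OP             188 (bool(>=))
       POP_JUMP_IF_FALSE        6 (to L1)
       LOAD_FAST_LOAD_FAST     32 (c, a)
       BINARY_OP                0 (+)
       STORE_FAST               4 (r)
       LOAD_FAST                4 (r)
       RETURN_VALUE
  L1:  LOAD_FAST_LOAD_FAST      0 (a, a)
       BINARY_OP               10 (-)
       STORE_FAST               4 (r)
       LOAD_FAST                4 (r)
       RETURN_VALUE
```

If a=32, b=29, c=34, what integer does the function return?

LOAD_FAST_LOAD_FAST a,b → push 32,29. Stack: [32, 29]
BINARY_OP - → 32 - 29 = 3. Stack: [3]
LOAD_FAST b → push 29. Stack: [3, 29]
BINARY_OP - → 3 - 29 = -26. Stack: [-26]
STORE_FAST w → w=-26. Stack: []
LOAD_CONST → push 9. Stack: [9]
LOAD_FAST b → push 29. Stack: [9, 29]
BINARY_OP - → 9 - 29 = -20. Stack: [-20]
STORE_FAST w → w=-20. Stack: []
LOAD_FAST_LOAD_FAST c,b → push 34,29. Stack: [34, 29]
COMPARE_OP bool(>=) → 34 vs 29 = True. Stack: [True]
POP_JUMP_IF_FALSE → pop True; no jump. Stack: []
LOAD_FAST_LOAD_FAST c,a → push 34,32. Stack: [34, 32]
BINARY_OP + → 34 + 32 = 66. Stack: [66]
STORE_FAST r → r=66. Stack: []
LOAD_FAST r → push 66. Stack: [66]
RETURN_VALUE → return 66.

66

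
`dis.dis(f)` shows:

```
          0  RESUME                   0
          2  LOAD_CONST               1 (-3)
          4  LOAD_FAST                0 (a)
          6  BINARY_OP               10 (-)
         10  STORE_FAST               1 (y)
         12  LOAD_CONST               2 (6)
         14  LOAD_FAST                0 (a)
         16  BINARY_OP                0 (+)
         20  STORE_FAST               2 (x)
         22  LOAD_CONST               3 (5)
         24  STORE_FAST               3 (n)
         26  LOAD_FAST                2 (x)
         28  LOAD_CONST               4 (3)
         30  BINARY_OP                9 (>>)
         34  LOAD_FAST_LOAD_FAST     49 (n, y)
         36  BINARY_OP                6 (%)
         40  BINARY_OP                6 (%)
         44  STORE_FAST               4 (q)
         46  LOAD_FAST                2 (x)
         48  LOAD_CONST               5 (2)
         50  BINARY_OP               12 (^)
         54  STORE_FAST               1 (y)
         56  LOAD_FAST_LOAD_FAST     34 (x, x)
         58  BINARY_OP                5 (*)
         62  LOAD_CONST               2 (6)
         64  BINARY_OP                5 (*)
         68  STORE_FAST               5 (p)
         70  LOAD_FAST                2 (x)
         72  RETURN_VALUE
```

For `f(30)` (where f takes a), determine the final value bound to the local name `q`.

-24

LOAD_CONST → push -3. Stack: [-3]
LOAD_FAST a → push 30. Stack: [-3, 30]
BINARY_OP - → -3 - 30 = -33. Stack: [-33]
STORE_FAST y → y=-33. Stack: []
LOAD_CONST → push 6. Stack: [6]
LOAD_FAST a → push 30. Stack: [6, 30]
BINARY_OP + → 6 + 30 = 36. Stack: [36]
STORE_FAST x → x=36. Stack: []
LOAD_CONST → push 5. Stack: [5]
STORE_FAST n → n=5. Stack: []
LOAD_FAST x → push 36. Stack: [36]
LOAD_CONST → push 3. Stack: [36, 3]
BINARY_OP >> → 36 >> 3 = 4. Stack: [4]
LOAD_FAST_LOAD_FAST n,y → push 5,-33. Stack: [4, 5, -33]
BINARY_OP % → 5 % -33 = -28. Stack: [4, -28]
BINARY_OP % → 4 % -28 = -24. Stack: [-24]
STORE_FAST q → q=-24. Stack: []
LOAD_FAST x → push 36. Stack: [36]
LOAD_CONST → push 2. Stack: [36, 2]
BINARY_OP ^ → 36 ^ 2 = 38. Stack: [38]
STORE_FAST y → y=38. Stack: []
LOAD_FAST_LOAD_FAST x,x → push 36,36. Stack: [36, 36]
BINARY_OP * → 36 * 36 = 1296. Stack: [1296]
LOAD_CONST → push 6. Stack: [1296, 6]
BINARY_OP * → 1296 * 6 = 7776. Stack: [7776]
STORE_FAST p → p=7776. Stack: []
LOAD_FAST x → push 36. Stack: [36]
RETURN_VALUE → return 36.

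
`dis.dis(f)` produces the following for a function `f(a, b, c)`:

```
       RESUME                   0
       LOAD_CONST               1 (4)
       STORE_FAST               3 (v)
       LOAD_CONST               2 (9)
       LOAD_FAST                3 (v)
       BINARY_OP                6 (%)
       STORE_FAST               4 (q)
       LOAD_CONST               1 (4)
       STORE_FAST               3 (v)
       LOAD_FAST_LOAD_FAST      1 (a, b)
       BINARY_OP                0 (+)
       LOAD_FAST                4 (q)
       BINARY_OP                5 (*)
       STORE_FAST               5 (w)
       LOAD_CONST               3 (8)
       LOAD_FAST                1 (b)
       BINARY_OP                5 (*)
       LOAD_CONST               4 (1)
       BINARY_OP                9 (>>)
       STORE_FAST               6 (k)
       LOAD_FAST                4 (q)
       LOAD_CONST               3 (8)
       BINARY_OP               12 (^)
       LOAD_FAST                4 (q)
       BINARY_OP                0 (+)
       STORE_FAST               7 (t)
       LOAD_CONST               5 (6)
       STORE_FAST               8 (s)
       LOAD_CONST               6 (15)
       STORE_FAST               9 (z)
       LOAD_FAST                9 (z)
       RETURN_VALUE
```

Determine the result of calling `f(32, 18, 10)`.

15

LOAD_CONST → push 4. Stack: [4]
STORE_FAST v → v=4. Stack: []
LOAD_CONST → push 9. Stack: [9]
LOAD_FAST v → push 4. Stack: [9, 4]
BINARY_OP % → 9 % 4 = 1. Stack: [1]
STORE_FAST q → q=1. Stack: []
LOAD_CONST → push 4. Stack: [4]
STORE_FAST v → v=4. Stack: []
LOAD_FAST_LOAD_FAST a,b → push 32,18. Stack: [32, 18]
BINARY_OP + → 32 + 18 = 50. Stack: [50]
LOAD_FAST q → push 1. Stack: [50, 1]
BINARY_OP * → 50 * 1 = 50. Stack: [50]
STORE_FAST w → w=50. Stack: []
LOAD_CONST → push 8. Stack: [8]
LOAD_FAST b → push 18. Stack: [8, 18]
BINARY_OP * → 8 * 18 = 144. Stack: [144]
LOAD_CONST → push 1. Stack: [144, 1]
BINARY_OP >> → 144 >> 1 = 72. Stack: [72]
STORE_FAST k → k=72. Stack: []
LOAD_FAST q → push 1. Stack: [1]
LOAD_CONST → push 8. Stack: [1, 8]
BINARY_OP ^ → 1 ^ 8 = 9. Stack: [9]
LOAD_FAST q → push 1. Stack: [9, 1]
BINARY_OP + → 9 + 1 = 10. Stack: [10]
STORE_FAST t → t=10. Stack: []
LOAD_CONST → push 6. Stack: [6]
STORE_FAST s → s=6. Stack: []
LOAD_CONST → push 15. Stack: [15]
STORE_FAST z → z=15. Stack: []
LOAD_FAST z → push 15. Stack: [15]
RETURN_VALUE → return 15.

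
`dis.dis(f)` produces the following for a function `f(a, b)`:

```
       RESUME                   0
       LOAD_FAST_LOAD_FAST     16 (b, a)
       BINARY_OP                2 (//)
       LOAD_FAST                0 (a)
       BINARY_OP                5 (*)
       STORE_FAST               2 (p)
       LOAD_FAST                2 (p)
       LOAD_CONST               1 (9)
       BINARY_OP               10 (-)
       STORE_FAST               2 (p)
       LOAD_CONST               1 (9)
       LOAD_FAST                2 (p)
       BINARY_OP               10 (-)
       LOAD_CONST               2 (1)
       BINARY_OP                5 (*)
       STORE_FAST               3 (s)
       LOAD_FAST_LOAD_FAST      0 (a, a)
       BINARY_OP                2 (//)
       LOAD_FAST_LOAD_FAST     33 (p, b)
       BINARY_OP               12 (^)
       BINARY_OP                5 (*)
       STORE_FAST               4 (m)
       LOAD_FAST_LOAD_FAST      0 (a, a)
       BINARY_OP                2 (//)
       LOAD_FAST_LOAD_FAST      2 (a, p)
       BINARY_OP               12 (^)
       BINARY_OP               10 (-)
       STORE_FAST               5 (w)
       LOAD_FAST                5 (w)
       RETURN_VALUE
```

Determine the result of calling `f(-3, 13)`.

6

LOAD_FAST_LOAD_FAST b,a → push 13,-3. Stack: [13, -3]
BINARY_OP // → 13 // -3 = -5. Stack: [-5]
LOAD_FAST a → push -3. Stack: [-5, -3]
BINARY_OP * → -5 * -3 = 15. Stack: [15]
STORE_FAST p → p=15. Stack: []
LOAD_FAST p → push 15. Stack: [15]
LOAD_CONST → push 9. Stack: [15, 9]
BINARY_OP - → 15 - 9 = 6. Stack: [6]
STORE_FAST p → p=6. Stack: []
LOAD_CONST → push 9. Stack: [9]
LOAD_FAST p → push 6. Stack: [9, 6]
BINARY_OP - → 9 - 6 = 3. Stack: [3]
LOAD_CONST → push 1. Stack: [3, 1]
BINARY_OP * → 3 * 1 = 3. Stack: [3]
STORE_FAST s → s=3. Stack: []
LOAD_FAST_LOAD_FAST a,a → push -3,-3. Stack: [-3, -3]
BINARY_OP // → -3 // -3 = 1. Stack: [1]
LOAD_FAST_LOAD_FAST p,b → push 6,13. Stack: [1, 6, 13]
BINARY_OP ^ → 6 ^ 13 = 11. Stack: [1, 11]
BINARY_OP * → 1 * 11 = 11. Stack: [11]
STORE_FAST m → m=11. Stack: []
LOAD_FAST_LOAD_FAST a,a → push -3,-3. Stack: [-3, -3]
BINARY_OP // → -3 // -3 = 1. Stack: [1]
LOAD_FAST_LOAD_FAST a,p → push -3,6. Stack: [1, -3, 6]
BINARY_OP ^ → -3 ^ 6 = -5. Stack: [1, -5]
BINARY_OP - → 1 - -5 = 6. Stack: [6]
STORE_FAST w → w=6. Stack: []
LOAD_FAST w → push 6. Stack: [6]
RETURN_VALUE → return 6.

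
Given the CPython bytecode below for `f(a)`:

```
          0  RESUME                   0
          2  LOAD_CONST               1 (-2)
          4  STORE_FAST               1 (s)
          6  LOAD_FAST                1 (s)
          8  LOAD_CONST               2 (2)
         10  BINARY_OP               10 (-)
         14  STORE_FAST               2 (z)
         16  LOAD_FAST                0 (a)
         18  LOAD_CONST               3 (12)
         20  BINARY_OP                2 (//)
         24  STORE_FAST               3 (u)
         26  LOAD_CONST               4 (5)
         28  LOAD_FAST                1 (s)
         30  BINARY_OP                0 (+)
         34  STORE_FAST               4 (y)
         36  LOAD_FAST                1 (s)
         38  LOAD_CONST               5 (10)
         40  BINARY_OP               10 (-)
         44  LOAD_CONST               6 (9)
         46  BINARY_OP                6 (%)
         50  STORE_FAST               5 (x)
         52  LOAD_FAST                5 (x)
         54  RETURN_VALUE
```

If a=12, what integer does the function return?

6

LOAD_CONST → push -2. Stack: [-2]
STORE_FAST s → s=-2. Stack: []
LOAD_FAST s → push -2. Stack: [-2]
LOAD_CONST → push 2. Stack: [-2, 2]
BINARY_OP - → -2 - 2 = -4. Stack: [-4]
STORE_FAST z → z=-4. Stack: []
LOAD_FAST a → push 12. Stack: [12]
LOAD_CONST → push 12. Stack: [12, 12]
BINARY_OP // → 12 // 12 = 1. Stack: [1]
STORE_FAST u → u=1. Stack: []
LOAD_CONST → push 5. Stack: [5]
LOAD_FAST s → push -2. Stack: [5, -2]
BINARY_OP + → 5 + -2 = 3. Stack: [3]
STORE_FAST y → y=3. Stack: []
LOAD_FAST s → push -2. Stack: [-2]
LOAD_CONST → push 10. Stack: [-2, 10]
BINARY_OP - → -2 - 10 = -12. Stack: [-12]
LOAD_CONST → push 9. Stack: [-12, 9]
BINARY_OP % → -12 % 9 = 6. Stack: [6]
STORE_FAST x → x=6. Stack: []
LOAD_FAST x → push 6. Stack: [6]
RETURN_VALUE → return 6.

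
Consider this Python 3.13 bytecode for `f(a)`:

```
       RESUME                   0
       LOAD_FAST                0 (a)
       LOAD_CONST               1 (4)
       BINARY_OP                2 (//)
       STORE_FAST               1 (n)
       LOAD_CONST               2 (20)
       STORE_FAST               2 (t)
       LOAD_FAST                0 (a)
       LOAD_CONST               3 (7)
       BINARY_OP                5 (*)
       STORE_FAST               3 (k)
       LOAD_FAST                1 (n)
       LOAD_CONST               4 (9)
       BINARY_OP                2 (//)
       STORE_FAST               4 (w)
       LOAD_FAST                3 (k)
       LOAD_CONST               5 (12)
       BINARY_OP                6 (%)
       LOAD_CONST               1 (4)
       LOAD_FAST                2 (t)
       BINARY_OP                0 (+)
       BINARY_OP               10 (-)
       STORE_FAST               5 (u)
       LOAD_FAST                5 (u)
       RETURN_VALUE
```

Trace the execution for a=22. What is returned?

-14

LOAD_FAST a → push 22. Stack: [22]
LOAD_CONST → push 4. Stack: [22, 4]
BINARY_OP // → 22 // 4 = 5. Stack: [5]
STORE_FAST n → n=5. Stack: []
LOAD_CONST → push 20. Stack: [20]
STORE_FAST t → t=20. Stack: []
LOAD_FAST a → push 22. Stack: [22]
LOAD_CONST → push 7. Stack: [22, 7]
BINARY_OP * → 22 * 7 = 154. Stack: [154]
STORE_FAST k → k=154. Stack: []
LOAD_FAST n → push 5. Stack: [5]
LOAD_CONST → push 9. Stack: [5, 9]
BINARY_OP // → 5 // 9 = 0. Stack: [0]
STORE_FAST w → w=0. Stack: []
LOAD_FAST k → push 154. Stack: [154]
LOAD_CONST → push 12. Stack: [154, 12]
BINARY_OP % → 154 % 12 = 10. Stack: [10]
LOAD_CONST → push 4. Stack: [10, 4]
LOAD_FAST t → push 20. Stack: [10, 4, 20]
BINARY_OP + → 4 + 20 = 24. Stack: [10, 24]
BINARY_OP - → 10 - 24 = -14. Stack: [-14]
STORE_FAST u → u=-14. Stack: []
LOAD_FAST u → push -14. Stack: [-14]
RETURN_VALUE → return -14.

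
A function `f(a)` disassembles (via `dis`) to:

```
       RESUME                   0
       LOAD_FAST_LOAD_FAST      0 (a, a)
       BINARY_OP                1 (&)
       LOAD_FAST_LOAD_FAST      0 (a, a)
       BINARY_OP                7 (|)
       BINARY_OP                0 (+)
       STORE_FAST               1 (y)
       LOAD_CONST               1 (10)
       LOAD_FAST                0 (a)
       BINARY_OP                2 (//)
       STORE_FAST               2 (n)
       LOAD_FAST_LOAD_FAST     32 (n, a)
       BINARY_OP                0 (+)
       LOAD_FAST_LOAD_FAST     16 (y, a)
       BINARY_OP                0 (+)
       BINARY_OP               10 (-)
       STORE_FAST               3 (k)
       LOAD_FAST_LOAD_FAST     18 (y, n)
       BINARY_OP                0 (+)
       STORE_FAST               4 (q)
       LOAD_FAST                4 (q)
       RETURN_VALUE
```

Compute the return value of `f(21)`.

LOAD_FAST_LOAD_FAST a,a → push 21,21. Stack: [21, 21]
BINARY_OP & → 21 & 21 = 21. Stack: [21]
LOAD_FAST_LOAD_FAST a,a → push 21,21. Stack: [21, 21, 21]
BINARY_OP | → 21 | 21 = 21. Stack: [21, 21]
BINARY_OP + → 21 + 21 = 42. Stack: [42]
STORE_FAST y → y=42. Stack: []
LOAD_CONST → push 10. Stack: [10]
LOAD_FAST a → push 21. Stack: [10, 21]
BINARY_OP // → 10 // 21 = 0. Stack: [0]
STORE_FAST n → n=0. Stack: []
LOAD_FAST_LOAD_FAST n,a → push 0,21. Stack: [0, 21]
BINARY_OP + → 0 + 21 = 21. Stack: [21]
LOAD_FAST_LOAD_FAST y,a → push 42,21. Stack: [21, 42, 21]
BINARY_OP + → 42 + 21 = 63. Stack: [21, 63]
BINARY_OP - → 21 - 63 = -42. Stack: [-42]
STORE_FAST k → k=-42. Stack: []
LOAD_FAST_LOAD_FAST y,n → push 42,0. Stack: [42, 0]
BINARY_OP + → 42 + 0 = 42. Stack: [42]
STORE_FAST q → q=42. Stack: []
LOAD_FAST q → push 42. Stack: [42]
RETURN_VALUE → return 42.

42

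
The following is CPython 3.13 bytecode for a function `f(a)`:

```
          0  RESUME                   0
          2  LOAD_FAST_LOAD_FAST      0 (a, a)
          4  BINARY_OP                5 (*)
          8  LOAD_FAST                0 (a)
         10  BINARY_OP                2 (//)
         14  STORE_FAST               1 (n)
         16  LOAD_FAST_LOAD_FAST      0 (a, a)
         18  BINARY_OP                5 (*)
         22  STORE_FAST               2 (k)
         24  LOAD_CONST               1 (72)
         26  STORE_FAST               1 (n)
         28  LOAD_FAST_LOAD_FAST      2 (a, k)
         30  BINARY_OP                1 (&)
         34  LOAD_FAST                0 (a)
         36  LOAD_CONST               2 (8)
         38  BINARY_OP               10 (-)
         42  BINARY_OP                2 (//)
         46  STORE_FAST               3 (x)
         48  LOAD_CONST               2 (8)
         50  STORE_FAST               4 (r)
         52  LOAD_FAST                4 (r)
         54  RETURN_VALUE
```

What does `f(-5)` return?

8

LOAD_FAST_LOAD_FAST a,a → push -5,-5. Stack: [-5, -5]
BINARY_OP * → -5 * -5 = 25. Stack: [25]
LOAD_FAST a → push -5. Stack: [25, -5]
BINARY_OP // → 25 // -5 = -5. Stack: [-5]
STORE_FAST n → n=-5. Stack: []
LOAD_FAST_LOAD_FAST a,a → push -5,-5. Stack: [-5, -5]
BINARY_OP * → -5 * -5 = 25. Stack: [25]
STORE_FAST k → k=25. Stack: []
LOAD_CONST → push 72. Stack: [72]
STORE_FAST n → n=72. Stack: []
LOAD_FAST_LOAD_FAST a,k → push -5,25. Stack: [-5, 25]
BINARY_OP & → -5 & 25 = 25. Stack: [25]
LOAD_FAST a → push -5. Stack: [25, -5]
LOAD_CONST → push 8. Stack: [25, -5, 8]
BINARY_OP - → -5 - 8 = -13. Stack: [25, -13]
BINARY_OP // → 25 // -13 = -2. Stack: [-2]
STORE_FAST x → x=-2. Stack: []
LOAD_CONST → push 8. Stack: [8]
STORE_FAST r → r=8. Stack: []
LOAD_FAST r → push 8. Stack: [8]
RETURN_VALUE → return 8.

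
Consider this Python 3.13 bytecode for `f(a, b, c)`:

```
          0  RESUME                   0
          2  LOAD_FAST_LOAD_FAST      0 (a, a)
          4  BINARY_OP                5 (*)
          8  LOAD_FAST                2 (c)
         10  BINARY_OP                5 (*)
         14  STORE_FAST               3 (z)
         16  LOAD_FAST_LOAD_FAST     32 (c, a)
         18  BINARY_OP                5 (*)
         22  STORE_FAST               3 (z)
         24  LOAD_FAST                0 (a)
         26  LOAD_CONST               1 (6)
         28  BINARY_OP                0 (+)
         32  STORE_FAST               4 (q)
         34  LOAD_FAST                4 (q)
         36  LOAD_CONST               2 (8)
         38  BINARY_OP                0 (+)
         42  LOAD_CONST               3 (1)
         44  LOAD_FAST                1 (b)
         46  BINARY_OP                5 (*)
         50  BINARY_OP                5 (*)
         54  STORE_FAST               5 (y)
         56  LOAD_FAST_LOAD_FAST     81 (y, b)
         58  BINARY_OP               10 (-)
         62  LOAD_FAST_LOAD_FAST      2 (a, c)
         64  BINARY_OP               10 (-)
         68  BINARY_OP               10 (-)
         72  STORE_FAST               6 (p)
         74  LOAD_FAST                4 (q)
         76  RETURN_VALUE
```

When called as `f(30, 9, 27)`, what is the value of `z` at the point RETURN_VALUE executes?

LOAD_FAST_LOAD_FAST a,a → push 30,30. Stack: [30, 30]
BINARY_OP * → 30 * 30 = 900. Stack: [900]
LOAD_FAST c → push 27. Stack: [900, 27]
BINARY_OP * → 900 * 27 = 24300. Stack: [24300]
STORE_FAST z → z=24300. Stack: []
LOAD_FAST_LOAD_FAST c,a → push 27,30. Stack: [27, 30]
BINARY_OP * → 27 * 30 = 810. Stack: [810]
STORE_FAST z → z=810. Stack: []
LOAD_FAST a → push 30. Stack: [30]
LOAD_CONST → push 6. Stack: [30, 6]
BINARY_OP + → 30 + 6 = 36. Stack: [36]
STORE_FAST q → q=36. Stack: []
LOAD_FAST q → push 36. Stack: [36]
LOAD_CONST → push 8. Stack: [36, 8]
BINARY_OP + → 36 + 8 = 44. Stack: [44]
LOAD_CONST → push 1. Stack: [44, 1]
LOAD_FAST b → push 9. Stack: [44, 1, 9]
BINARY_OP * → 1 * 9 = 9. Stack: [44, 9]
BINARY_OP * → 44 * 9 = 396. Stack: [396]
STORE_FAST y → y=396. Stack: []
LOAD_FAST_LOAD_FAST y,b → push 396,9. Stack: [396, 9]
BINARY_OP - → 396 - 9 = 387. Stack: [387]
LOAD_FAST_LOAD_FAST a,c → push 30,27. Stack: [387, 30, 27]
BINARY_OP - → 30 - 27 = 3. Stack: [387, 3]
BINARY_OP - → 387 - 3 = 384. Stack: [384]
STORE_FAST p → p=384. Stack: []
LOAD_FAST q → push 36. Stack: [36]
RETURN_VALUE → return 36.

810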